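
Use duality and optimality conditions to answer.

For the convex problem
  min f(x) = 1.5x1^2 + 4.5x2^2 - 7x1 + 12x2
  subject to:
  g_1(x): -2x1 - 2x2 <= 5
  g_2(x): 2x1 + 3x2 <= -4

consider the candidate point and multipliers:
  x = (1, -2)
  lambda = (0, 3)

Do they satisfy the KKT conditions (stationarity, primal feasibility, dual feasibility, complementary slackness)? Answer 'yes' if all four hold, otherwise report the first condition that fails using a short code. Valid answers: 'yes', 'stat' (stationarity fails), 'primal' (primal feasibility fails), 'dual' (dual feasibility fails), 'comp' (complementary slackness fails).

Gradient of f: grad f(x) = Q x + c = (-4, -6)
Constraint values g_i(x) = a_i^T x - b_i:
  g_1((1, -2)) = -3
  g_2((1, -2)) = 0
Stationarity residual: grad f(x) + sum_i lambda_i a_i = (2, 3)
  -> stationarity FAILS
Primal feasibility (all g_i <= 0): OK
Dual feasibility (all lambda_i >= 0): OK
Complementary slackness (lambda_i * g_i(x) = 0 for all i): OK

Verdict: the first failing condition is stationarity -> stat.

stat


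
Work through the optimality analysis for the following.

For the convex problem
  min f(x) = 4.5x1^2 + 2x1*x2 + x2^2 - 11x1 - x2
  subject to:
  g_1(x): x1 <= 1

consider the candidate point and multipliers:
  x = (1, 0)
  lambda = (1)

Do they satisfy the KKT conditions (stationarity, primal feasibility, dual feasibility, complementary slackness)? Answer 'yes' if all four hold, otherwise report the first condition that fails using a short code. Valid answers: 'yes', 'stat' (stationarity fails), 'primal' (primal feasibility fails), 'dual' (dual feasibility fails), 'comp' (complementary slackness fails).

Gradient of f: grad f(x) = Q x + c = (-2, 1)
Constraint values g_i(x) = a_i^T x - b_i:
  g_1((1, 0)) = 0
Stationarity residual: grad f(x) + sum_i lambda_i a_i = (-1, 1)
  -> stationarity FAILS
Primal feasibility (all g_i <= 0): OK
Dual feasibility (all lambda_i >= 0): OK
Complementary slackness (lambda_i * g_i(x) = 0 for all i): OK

Verdict: the first failing condition is stationarity -> stat.

stat


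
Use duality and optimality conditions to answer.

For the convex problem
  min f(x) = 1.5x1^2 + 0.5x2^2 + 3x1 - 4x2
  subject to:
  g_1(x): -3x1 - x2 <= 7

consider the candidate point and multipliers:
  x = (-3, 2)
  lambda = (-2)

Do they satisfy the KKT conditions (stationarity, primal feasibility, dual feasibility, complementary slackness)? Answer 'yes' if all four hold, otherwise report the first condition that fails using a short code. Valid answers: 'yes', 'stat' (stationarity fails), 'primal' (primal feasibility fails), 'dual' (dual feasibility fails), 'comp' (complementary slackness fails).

Gradient of f: grad f(x) = Q x + c = (-6, -2)
Constraint values g_i(x) = a_i^T x - b_i:
  g_1((-3, 2)) = 0
Stationarity residual: grad f(x) + sum_i lambda_i a_i = (0, 0)
  -> stationarity OK
Primal feasibility (all g_i <= 0): OK
Dual feasibility (all lambda_i >= 0): FAILS
Complementary slackness (lambda_i * g_i(x) = 0 for all i): OK

Verdict: the first failing condition is dual_feasibility -> dual.

dual


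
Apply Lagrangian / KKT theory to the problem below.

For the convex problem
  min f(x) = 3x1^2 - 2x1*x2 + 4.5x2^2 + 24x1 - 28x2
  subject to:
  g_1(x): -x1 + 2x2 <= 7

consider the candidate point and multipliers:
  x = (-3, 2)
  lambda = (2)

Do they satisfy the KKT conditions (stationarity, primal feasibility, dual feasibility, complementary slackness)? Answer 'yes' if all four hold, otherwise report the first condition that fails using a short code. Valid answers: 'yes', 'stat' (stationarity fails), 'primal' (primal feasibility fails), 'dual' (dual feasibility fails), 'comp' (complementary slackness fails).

Gradient of f: grad f(x) = Q x + c = (2, -4)
Constraint values g_i(x) = a_i^T x - b_i:
  g_1((-3, 2)) = 0
Stationarity residual: grad f(x) + sum_i lambda_i a_i = (0, 0)
  -> stationarity OK
Primal feasibility (all g_i <= 0): OK
Dual feasibility (all lambda_i >= 0): OK
Complementary slackness (lambda_i * g_i(x) = 0 for all i): OK

Verdict: yes, KKT holds.

yes


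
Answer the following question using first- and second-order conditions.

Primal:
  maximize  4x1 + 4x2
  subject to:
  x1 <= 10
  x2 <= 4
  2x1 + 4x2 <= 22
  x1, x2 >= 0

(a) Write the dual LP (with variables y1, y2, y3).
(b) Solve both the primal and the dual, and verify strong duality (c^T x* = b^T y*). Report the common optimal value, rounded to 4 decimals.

The standard primal-dual pair for 'max c^T x s.t. A x <= b, x >= 0' is:
  Dual:  min b^T y  s.t.  A^T y >= c,  y >= 0.

So the dual LP is:
  minimize  10y1 + 4y2 + 22y3
  subject to:
    y1 + 2y3 >= 4
    y2 + 4y3 >= 4
    y1, y2, y3 >= 0

Solving the primal: x* = (10, 0.5).
  primal value c^T x* = 42.
Solving the dual: y* = (2, 0, 1).
  dual value b^T y* = 42.
Strong duality: c^T x* = b^T y*. Confirmed.

42


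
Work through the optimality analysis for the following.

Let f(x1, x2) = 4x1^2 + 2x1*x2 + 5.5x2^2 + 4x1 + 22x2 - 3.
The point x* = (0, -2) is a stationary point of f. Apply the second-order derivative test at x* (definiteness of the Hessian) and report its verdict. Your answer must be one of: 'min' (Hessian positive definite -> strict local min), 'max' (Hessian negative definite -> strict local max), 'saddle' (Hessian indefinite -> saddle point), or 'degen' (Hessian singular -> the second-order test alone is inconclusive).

Compute the Hessian H = grad^2 f:
  H = [[8, 2], [2, 11]]
Verify stationarity: grad f(x*) = H x* + g = (0, 0).
Eigenvalues of H: 7, 12.
Both eigenvalues > 0, so H is positive definite -> x* is a strict local min.

min


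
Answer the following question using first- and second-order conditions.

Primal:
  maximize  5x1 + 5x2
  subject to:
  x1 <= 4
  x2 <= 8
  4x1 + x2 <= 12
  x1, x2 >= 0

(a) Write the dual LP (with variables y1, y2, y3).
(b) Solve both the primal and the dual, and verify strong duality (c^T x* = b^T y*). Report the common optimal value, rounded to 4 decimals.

The standard primal-dual pair for 'max c^T x s.t. A x <= b, x >= 0' is:
  Dual:  min b^T y  s.t.  A^T y >= c,  y >= 0.

So the dual LP is:
  minimize  4y1 + 8y2 + 12y3
  subject to:
    y1 + 4y3 >= 5
    y2 + y3 >= 5
    y1, y2, y3 >= 0

Solving the primal: x* = (1, 8).
  primal value c^T x* = 45.
Solving the dual: y* = (0, 3.75, 1.25).
  dual value b^T y* = 45.
Strong duality: c^T x* = b^T y*. Confirmed.

45


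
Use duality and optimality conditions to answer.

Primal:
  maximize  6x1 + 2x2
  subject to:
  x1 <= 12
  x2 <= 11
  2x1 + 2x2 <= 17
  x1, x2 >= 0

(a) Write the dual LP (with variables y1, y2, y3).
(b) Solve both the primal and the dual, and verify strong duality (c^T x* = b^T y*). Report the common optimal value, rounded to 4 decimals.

The standard primal-dual pair for 'max c^T x s.t. A x <= b, x >= 0' is:
  Dual:  min b^T y  s.t.  A^T y >= c,  y >= 0.

So the dual LP is:
  minimize  12y1 + 11y2 + 17y3
  subject to:
    y1 + 2y3 >= 6
    y2 + 2y3 >= 2
    y1, y2, y3 >= 0

Solving the primal: x* = (8.5, 0).
  primal value c^T x* = 51.
Solving the dual: y* = (0, 0, 3).
  dual value b^T y* = 51.
Strong duality: c^T x* = b^T y*. Confirmed.

51


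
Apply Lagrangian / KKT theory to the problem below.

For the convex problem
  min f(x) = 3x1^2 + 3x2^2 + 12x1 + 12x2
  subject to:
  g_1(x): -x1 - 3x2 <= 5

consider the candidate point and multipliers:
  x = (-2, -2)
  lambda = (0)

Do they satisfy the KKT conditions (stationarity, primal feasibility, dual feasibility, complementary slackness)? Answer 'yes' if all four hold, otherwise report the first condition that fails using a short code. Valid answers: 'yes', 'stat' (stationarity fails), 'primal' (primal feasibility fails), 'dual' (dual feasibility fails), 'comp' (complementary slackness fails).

Gradient of f: grad f(x) = Q x + c = (0, 0)
Constraint values g_i(x) = a_i^T x - b_i:
  g_1((-2, -2)) = 3
Stationarity residual: grad f(x) + sum_i lambda_i a_i = (0, 0)
  -> stationarity OK
Primal feasibility (all g_i <= 0): FAILS
Dual feasibility (all lambda_i >= 0): OK
Complementary slackness (lambda_i * g_i(x) = 0 for all i): OK

Verdict: the first failing condition is primal_feasibility -> primal.

primal


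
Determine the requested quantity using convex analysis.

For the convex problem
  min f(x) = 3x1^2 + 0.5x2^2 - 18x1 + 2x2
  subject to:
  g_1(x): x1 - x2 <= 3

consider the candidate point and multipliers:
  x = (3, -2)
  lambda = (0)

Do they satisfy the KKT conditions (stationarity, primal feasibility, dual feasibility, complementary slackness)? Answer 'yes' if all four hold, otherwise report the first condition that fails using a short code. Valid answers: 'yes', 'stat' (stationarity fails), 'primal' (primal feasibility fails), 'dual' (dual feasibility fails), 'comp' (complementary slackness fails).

Gradient of f: grad f(x) = Q x + c = (0, 0)
Constraint values g_i(x) = a_i^T x - b_i:
  g_1((3, -2)) = 2
Stationarity residual: grad f(x) + sum_i lambda_i a_i = (0, 0)
  -> stationarity OK
Primal feasibility (all g_i <= 0): FAILS
Dual feasibility (all lambda_i >= 0): OK
Complementary slackness (lambda_i * g_i(x) = 0 for all i): OK

Verdict: the first failing condition is primal_feasibility -> primal.

primal


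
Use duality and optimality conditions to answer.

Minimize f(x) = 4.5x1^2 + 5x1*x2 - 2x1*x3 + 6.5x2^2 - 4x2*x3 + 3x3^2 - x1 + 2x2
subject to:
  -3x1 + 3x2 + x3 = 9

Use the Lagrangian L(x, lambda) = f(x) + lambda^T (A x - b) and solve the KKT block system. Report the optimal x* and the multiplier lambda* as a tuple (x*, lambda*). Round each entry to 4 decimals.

Form the Lagrangian:
  L(x, lambda) = (1/2) x^T Q x + c^T x + lambda^T (A x - b)
Stationarity (grad_x L = 0): Q x + c + A^T lambda = 0.
Primal feasibility: A x = b.

This gives the KKT block system:
  [ Q   A^T ] [ x     ]   [-c ]
  [ A    0  ] [ lambda ] = [ b ]

Solving the linear system:
  x*      = (-1.3818, 1.3187, 0.8985)
  lambda* = (-2.88)
  f(x*)   = 14.9694

x* = (-1.3818, 1.3187, 0.8985), lambda* = (-2.88)


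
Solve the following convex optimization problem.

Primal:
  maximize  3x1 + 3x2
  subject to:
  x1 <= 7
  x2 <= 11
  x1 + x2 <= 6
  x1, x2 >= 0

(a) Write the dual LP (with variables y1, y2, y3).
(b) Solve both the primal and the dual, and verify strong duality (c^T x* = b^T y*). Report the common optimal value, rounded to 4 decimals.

The standard primal-dual pair for 'max c^T x s.t. A x <= b, x >= 0' is:
  Dual:  min b^T y  s.t.  A^T y >= c,  y >= 0.

So the dual LP is:
  minimize  7y1 + 11y2 + 6y3
  subject to:
    y1 + y3 >= 3
    y2 + y3 >= 3
    y1, y2, y3 >= 0

Solving the primal: x* = (6, 0).
  primal value c^T x* = 18.
Solving the dual: y* = (0, 0, 3).
  dual value b^T y* = 18.
Strong duality: c^T x* = b^T y*. Confirmed.

18


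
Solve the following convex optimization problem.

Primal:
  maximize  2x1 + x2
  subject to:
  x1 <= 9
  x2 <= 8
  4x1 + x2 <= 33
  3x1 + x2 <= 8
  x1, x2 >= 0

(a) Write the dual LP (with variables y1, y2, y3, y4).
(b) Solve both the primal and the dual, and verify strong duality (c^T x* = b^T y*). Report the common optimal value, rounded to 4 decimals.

The standard primal-dual pair for 'max c^T x s.t. A x <= b, x >= 0' is:
  Dual:  min b^T y  s.t.  A^T y >= c,  y >= 0.

So the dual LP is:
  minimize  9y1 + 8y2 + 33y3 + 8y4
  subject to:
    y1 + 4y3 + 3y4 >= 2
    y2 + y3 + y4 >= 1
    y1, y2, y3, y4 >= 0

Solving the primal: x* = (0, 8).
  primal value c^T x* = 8.
Solving the dual: y* = (0, 0.3333, 0, 0.6667).
  dual value b^T y* = 8.
Strong duality: c^T x* = b^T y*. Confirmed.

8


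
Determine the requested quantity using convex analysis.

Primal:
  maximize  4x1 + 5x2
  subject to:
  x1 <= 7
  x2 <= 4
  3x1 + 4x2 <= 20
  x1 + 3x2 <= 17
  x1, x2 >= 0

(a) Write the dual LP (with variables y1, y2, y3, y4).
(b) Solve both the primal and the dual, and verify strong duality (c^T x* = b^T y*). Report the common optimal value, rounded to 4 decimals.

The standard primal-dual pair for 'max c^T x s.t. A x <= b, x >= 0' is:
  Dual:  min b^T y  s.t.  A^T y >= c,  y >= 0.

So the dual LP is:
  minimize  7y1 + 4y2 + 20y3 + 17y4
  subject to:
    y1 + 3y3 + y4 >= 4
    y2 + 4y3 + 3y4 >= 5
    y1, y2, y3, y4 >= 0

Solving the primal: x* = (6.6667, 0).
  primal value c^T x* = 26.6667.
Solving the dual: y* = (0, 0, 1.3333, 0).
  dual value b^T y* = 26.6667.
Strong duality: c^T x* = b^T y*. Confirmed.

26.6667


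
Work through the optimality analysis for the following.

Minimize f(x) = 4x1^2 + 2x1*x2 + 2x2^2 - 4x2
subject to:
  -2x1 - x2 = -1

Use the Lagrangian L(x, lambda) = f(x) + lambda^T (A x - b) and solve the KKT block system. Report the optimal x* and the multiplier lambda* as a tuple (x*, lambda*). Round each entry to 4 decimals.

Form the Lagrangian:
  L(x, lambda) = (1/2) x^T Q x + c^T x + lambda^T (A x - b)
Stationarity (grad_x L = 0): Q x + c + A^T lambda = 0.
Primal feasibility: A x = b.

This gives the KKT block system:
  [ Q   A^T ] [ x     ]   [-c ]
  [ A    0  ] [ lambda ] = [ b ]

Solving the linear system:
  x*      = (-0.125, 1.25)
  lambda* = (0.75)
  f(x*)   = -2.125

x* = (-0.125, 1.25), lambda* = (0.75)


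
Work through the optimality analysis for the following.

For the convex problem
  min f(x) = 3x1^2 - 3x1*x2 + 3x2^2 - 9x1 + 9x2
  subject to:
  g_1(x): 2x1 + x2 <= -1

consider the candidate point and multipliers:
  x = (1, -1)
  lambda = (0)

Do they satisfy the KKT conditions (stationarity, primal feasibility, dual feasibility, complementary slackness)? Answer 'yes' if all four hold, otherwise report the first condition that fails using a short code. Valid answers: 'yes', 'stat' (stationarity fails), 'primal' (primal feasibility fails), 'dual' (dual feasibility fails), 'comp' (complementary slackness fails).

Gradient of f: grad f(x) = Q x + c = (0, 0)
Constraint values g_i(x) = a_i^T x - b_i:
  g_1((1, -1)) = 2
Stationarity residual: grad f(x) + sum_i lambda_i a_i = (0, 0)
  -> stationarity OK
Primal feasibility (all g_i <= 0): FAILS
Dual feasibility (all lambda_i >= 0): OK
Complementary slackness (lambda_i * g_i(x) = 0 for all i): OK

Verdict: the first failing condition is primal_feasibility -> primal.

primal


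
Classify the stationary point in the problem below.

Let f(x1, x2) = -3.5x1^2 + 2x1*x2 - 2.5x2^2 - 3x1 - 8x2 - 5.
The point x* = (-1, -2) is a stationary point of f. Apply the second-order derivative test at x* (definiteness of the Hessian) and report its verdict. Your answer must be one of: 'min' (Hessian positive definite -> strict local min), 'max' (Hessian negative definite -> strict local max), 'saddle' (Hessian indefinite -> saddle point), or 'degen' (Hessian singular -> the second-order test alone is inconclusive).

Compute the Hessian H = grad^2 f:
  H = [[-7, 2], [2, -5]]
Verify stationarity: grad f(x*) = H x* + g = (0, 0).
Eigenvalues of H: -8.2361, -3.7639.
Both eigenvalues < 0, so H is negative definite -> x* is a strict local max.

max


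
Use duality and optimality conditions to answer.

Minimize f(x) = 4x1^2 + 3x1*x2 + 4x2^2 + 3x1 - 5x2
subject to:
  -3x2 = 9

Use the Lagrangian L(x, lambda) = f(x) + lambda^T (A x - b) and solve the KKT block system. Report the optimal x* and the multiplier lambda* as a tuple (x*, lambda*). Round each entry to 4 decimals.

Form the Lagrangian:
  L(x, lambda) = (1/2) x^T Q x + c^T x + lambda^T (A x - b)
Stationarity (grad_x L = 0): Q x + c + A^T lambda = 0.
Primal feasibility: A x = b.

This gives the KKT block system:
  [ Q   A^T ] [ x     ]   [-c ]
  [ A    0  ] [ lambda ] = [ b ]

Solving the linear system:
  x*      = (0.75, -3)
  lambda* = (-8.9167)
  f(x*)   = 48.75

x* = (0.75, -3), lambda* = (-8.9167)


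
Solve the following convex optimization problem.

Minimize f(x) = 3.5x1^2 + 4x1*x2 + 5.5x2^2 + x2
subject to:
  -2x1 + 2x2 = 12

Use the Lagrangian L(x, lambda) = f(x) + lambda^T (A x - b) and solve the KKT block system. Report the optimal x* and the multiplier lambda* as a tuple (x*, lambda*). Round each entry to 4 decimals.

Form the Lagrangian:
  L(x, lambda) = (1/2) x^T Q x + c^T x + lambda^T (A x - b)
Stationarity (grad_x L = 0): Q x + c + A^T lambda = 0.
Primal feasibility: A x = b.

This gives the KKT block system:
  [ Q   A^T ] [ x     ]   [-c ]
  [ A    0  ] [ lambda ] = [ b ]

Solving the linear system:
  x*      = (-3.5, 2.5)
  lambda* = (-7.25)
  f(x*)   = 44.75

x* = (-3.5, 2.5), lambda* = (-7.25)


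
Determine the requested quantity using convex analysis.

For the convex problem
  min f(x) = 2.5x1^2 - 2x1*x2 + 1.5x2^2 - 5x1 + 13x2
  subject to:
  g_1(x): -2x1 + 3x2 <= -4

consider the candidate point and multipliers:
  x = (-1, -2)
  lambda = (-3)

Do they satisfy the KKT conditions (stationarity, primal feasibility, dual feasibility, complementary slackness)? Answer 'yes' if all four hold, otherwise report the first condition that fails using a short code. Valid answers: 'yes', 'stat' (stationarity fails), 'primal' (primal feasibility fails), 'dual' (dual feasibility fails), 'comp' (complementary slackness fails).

Gradient of f: grad f(x) = Q x + c = (-6, 9)
Constraint values g_i(x) = a_i^T x - b_i:
  g_1((-1, -2)) = 0
Stationarity residual: grad f(x) + sum_i lambda_i a_i = (0, 0)
  -> stationarity OK
Primal feasibility (all g_i <= 0): OK
Dual feasibility (all lambda_i >= 0): FAILS
Complementary slackness (lambda_i * g_i(x) = 0 for all i): OK

Verdict: the first failing condition is dual_feasibility -> dual.

dual


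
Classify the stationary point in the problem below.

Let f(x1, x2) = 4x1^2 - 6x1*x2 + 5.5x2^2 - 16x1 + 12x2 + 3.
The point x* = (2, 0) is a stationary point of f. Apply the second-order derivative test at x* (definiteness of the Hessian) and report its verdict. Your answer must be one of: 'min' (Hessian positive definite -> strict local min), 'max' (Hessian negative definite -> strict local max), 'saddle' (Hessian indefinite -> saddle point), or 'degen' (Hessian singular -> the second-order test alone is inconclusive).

Compute the Hessian H = grad^2 f:
  H = [[8, -6], [-6, 11]]
Verify stationarity: grad f(x*) = H x* + g = (0, 0).
Eigenvalues of H: 3.3153, 15.6847.
Both eigenvalues > 0, so H is positive definite -> x* is a strict local min.

min


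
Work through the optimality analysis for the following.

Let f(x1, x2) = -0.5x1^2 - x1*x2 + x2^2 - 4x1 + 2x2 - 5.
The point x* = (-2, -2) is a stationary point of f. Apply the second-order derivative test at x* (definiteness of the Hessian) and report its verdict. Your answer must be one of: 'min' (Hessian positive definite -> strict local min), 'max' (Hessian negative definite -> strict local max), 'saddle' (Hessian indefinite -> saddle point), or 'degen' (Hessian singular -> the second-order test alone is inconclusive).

Compute the Hessian H = grad^2 f:
  H = [[-1, -1], [-1, 2]]
Verify stationarity: grad f(x*) = H x* + g = (0, 0).
Eigenvalues of H: -1.3028, 2.3028.
Eigenvalues have mixed signs, so H is indefinite -> x* is a saddle point.

saddle


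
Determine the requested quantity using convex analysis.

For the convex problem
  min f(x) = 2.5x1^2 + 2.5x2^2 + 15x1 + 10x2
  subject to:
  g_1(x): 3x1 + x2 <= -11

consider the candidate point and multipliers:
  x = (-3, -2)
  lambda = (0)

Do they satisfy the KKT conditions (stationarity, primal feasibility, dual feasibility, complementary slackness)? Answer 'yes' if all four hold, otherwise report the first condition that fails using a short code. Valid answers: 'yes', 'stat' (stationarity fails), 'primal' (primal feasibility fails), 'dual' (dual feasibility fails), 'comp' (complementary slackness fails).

Gradient of f: grad f(x) = Q x + c = (0, 0)
Constraint values g_i(x) = a_i^T x - b_i:
  g_1((-3, -2)) = 0
Stationarity residual: grad f(x) + sum_i lambda_i a_i = (0, 0)
  -> stationarity OK
Primal feasibility (all g_i <= 0): OK
Dual feasibility (all lambda_i >= 0): OK
Complementary slackness (lambda_i * g_i(x) = 0 for all i): OK

Verdict: yes, KKT holds.

yes


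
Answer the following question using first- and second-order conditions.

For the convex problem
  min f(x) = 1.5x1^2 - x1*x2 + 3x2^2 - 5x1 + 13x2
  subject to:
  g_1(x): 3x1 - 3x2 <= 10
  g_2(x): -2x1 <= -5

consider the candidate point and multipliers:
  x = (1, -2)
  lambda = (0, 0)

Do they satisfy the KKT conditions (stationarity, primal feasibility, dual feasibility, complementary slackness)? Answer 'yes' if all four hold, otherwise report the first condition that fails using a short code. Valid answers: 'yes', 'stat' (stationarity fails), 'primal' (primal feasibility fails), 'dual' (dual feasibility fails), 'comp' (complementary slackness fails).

Gradient of f: grad f(x) = Q x + c = (0, 0)
Constraint values g_i(x) = a_i^T x - b_i:
  g_1((1, -2)) = -1
  g_2((1, -2)) = 3
Stationarity residual: grad f(x) + sum_i lambda_i a_i = (0, 0)
  -> stationarity OK
Primal feasibility (all g_i <= 0): FAILS
Dual feasibility (all lambda_i >= 0): OK
Complementary slackness (lambda_i * g_i(x) = 0 for all i): OK

Verdict: the first failing condition is primal_feasibility -> primal.

primal


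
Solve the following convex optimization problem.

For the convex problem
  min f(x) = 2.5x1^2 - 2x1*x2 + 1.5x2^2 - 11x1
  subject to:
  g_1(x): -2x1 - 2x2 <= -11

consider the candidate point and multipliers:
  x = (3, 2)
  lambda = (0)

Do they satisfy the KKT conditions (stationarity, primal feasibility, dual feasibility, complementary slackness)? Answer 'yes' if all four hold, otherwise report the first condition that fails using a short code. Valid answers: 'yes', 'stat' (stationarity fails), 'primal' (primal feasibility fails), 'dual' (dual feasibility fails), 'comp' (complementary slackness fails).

Gradient of f: grad f(x) = Q x + c = (0, 0)
Constraint values g_i(x) = a_i^T x - b_i:
  g_1((3, 2)) = 1
Stationarity residual: grad f(x) + sum_i lambda_i a_i = (0, 0)
  -> stationarity OK
Primal feasibility (all g_i <= 0): FAILS
Dual feasibility (all lambda_i >= 0): OK
Complementary slackness (lambda_i * g_i(x) = 0 for all i): OK

Verdict: the first failing condition is primal_feasibility -> primal.

primal


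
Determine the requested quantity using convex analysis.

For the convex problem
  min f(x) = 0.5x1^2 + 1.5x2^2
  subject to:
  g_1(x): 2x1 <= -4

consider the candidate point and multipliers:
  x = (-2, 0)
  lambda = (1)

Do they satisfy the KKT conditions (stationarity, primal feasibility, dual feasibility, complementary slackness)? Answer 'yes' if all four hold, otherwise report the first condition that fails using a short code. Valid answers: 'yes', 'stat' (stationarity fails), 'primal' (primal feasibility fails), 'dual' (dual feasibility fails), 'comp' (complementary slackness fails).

Gradient of f: grad f(x) = Q x + c = (-2, 0)
Constraint values g_i(x) = a_i^T x - b_i:
  g_1((-2, 0)) = 0
Stationarity residual: grad f(x) + sum_i lambda_i a_i = (0, 0)
  -> stationarity OK
Primal feasibility (all g_i <= 0): OK
Dual feasibility (all lambda_i >= 0): OK
Complementary slackness (lambda_i * g_i(x) = 0 for all i): OK

Verdict: yes, KKT holds.

yes


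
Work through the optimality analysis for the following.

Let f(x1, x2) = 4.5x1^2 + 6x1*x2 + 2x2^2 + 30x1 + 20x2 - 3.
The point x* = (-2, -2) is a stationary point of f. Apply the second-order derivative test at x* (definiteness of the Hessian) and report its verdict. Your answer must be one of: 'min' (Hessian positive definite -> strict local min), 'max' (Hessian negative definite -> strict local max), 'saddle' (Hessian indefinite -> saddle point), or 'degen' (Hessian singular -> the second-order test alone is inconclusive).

Compute the Hessian H = grad^2 f:
  H = [[9, 6], [6, 4]]
Verify stationarity: grad f(x*) = H x* + g = (0, 0).
Eigenvalues of H: 0, 13.
H has a zero eigenvalue (singular; positive semidefinite but not definite), so H is neither positive definite, negative definite, nor indefinite. The second-order test alone is inconclusive -> degen.
(Indeed, f is constant along the null direction of H through x*, so x* is not a strict local extremum.)

degen


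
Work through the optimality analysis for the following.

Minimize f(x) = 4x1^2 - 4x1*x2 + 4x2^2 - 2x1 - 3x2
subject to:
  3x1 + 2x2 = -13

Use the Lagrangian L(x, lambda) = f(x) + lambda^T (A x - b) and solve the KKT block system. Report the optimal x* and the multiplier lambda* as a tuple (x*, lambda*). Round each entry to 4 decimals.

Form the Lagrangian:
  L(x, lambda) = (1/2) x^T Q x + c^T x + lambda^T (A x - b)
Stationarity (grad_x L = 0): Q x + c + A^T lambda = 0.
Primal feasibility: A x = b.

This gives the KKT block system:
  [ Q   A^T ] [ x     ]   [-c ]
  [ A    0  ] [ lambda ] = [ b ]

Solving the linear system:
  x*      = (-2.8026, -2.2961)
  lambda* = (5.0789)
  f(x*)   = 39.2599

x* = (-2.8026, -2.2961), lambda* = (5.0789)


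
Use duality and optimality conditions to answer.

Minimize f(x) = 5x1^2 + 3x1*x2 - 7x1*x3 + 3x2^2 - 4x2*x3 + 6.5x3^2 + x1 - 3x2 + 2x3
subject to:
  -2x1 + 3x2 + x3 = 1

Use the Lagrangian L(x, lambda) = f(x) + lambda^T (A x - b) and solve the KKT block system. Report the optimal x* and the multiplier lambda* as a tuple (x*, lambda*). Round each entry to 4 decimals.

Form the Lagrangian:
  L(x, lambda) = (1/2) x^T Q x + c^T x + lambda^T (A x - b)
Stationarity (grad_x L = 0): Q x + c + A^T lambda = 0.
Primal feasibility: A x = b.

This gives the KKT block system:
  [ Q   A^T ] [ x     ]   [-c ]
  [ A    0  ] [ lambda ] = [ b ]

Solving the linear system:
  x*      = (-0.2634, 0.2426, -0.2548)
  lambda* = (0.4385)
  f(x*)   = -0.9697

x* = (-0.2634, 0.2426, -0.2548), lambda* = (0.4385)


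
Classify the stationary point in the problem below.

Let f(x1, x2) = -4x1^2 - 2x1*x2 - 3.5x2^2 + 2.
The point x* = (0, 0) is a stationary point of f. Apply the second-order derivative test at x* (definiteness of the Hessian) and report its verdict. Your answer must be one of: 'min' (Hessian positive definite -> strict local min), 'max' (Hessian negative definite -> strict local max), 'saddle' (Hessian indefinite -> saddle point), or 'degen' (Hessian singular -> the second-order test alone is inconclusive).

Compute the Hessian H = grad^2 f:
  H = [[-8, -2], [-2, -7]]
Verify stationarity: grad f(x*) = H x* + g = (0, 0).
Eigenvalues of H: -9.5616, -5.4384.
Both eigenvalues < 0, so H is negative definite -> x* is a strict local max.

max


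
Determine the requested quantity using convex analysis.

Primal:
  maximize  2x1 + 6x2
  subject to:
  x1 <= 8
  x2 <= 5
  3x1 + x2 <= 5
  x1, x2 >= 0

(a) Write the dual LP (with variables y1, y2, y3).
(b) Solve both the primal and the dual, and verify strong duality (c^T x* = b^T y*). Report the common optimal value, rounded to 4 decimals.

The standard primal-dual pair for 'max c^T x s.t. A x <= b, x >= 0' is:
  Dual:  min b^T y  s.t.  A^T y >= c,  y >= 0.

So the dual LP is:
  minimize  8y1 + 5y2 + 5y3
  subject to:
    y1 + 3y3 >= 2
    y2 + y3 >= 6
    y1, y2, y3 >= 0

Solving the primal: x* = (0, 5).
  primal value c^T x* = 30.
Solving the dual: y* = (0, 5.3333, 0.6667).
  dual value b^T y* = 30.
Strong duality: c^T x* = b^T y*. Confirmed.

30


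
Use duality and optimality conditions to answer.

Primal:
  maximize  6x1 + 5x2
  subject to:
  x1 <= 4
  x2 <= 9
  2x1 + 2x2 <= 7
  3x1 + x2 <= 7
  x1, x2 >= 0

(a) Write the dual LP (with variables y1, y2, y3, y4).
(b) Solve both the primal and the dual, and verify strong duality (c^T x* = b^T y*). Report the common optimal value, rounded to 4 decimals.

The standard primal-dual pair for 'max c^T x s.t. A x <= b, x >= 0' is:
  Dual:  min b^T y  s.t.  A^T y >= c,  y >= 0.

So the dual LP is:
  minimize  4y1 + 9y2 + 7y3 + 7y4
  subject to:
    y1 + 2y3 + 3y4 >= 6
    y2 + 2y3 + y4 >= 5
    y1, y2, y3, y4 >= 0

Solving the primal: x* = (1.75, 1.75).
  primal value c^T x* = 19.25.
Solving the dual: y* = (0, 0, 2.25, 0.5).
  dual value b^T y* = 19.25.
Strong duality: c^T x* = b^T y*. Confirmed.

19.25


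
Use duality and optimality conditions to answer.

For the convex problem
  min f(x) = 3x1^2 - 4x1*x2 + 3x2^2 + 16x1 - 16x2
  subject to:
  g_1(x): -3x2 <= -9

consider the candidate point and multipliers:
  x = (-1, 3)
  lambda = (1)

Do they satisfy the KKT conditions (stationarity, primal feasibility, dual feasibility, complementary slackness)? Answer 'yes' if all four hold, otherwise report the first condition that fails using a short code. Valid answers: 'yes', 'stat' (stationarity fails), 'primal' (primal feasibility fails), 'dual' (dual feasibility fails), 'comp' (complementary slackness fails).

Gradient of f: grad f(x) = Q x + c = (-2, 6)
Constraint values g_i(x) = a_i^T x - b_i:
  g_1((-1, 3)) = 0
Stationarity residual: grad f(x) + sum_i lambda_i a_i = (-2, 3)
  -> stationarity FAILS
Primal feasibility (all g_i <= 0): OK
Dual feasibility (all lambda_i >= 0): OK
Complementary slackness (lambda_i * g_i(x) = 0 for all i): OK

Verdict: the first failing condition is stationarity -> stat.

stat


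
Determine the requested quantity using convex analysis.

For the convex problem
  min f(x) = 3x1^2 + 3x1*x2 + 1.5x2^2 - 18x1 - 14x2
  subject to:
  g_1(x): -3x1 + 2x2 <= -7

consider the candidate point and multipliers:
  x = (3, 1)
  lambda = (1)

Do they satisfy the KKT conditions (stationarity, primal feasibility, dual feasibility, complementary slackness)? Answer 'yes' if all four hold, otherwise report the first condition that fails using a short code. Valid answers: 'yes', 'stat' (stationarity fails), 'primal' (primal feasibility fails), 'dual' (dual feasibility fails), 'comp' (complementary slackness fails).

Gradient of f: grad f(x) = Q x + c = (3, -2)
Constraint values g_i(x) = a_i^T x - b_i:
  g_1((3, 1)) = 0
Stationarity residual: grad f(x) + sum_i lambda_i a_i = (0, 0)
  -> stationarity OK
Primal feasibility (all g_i <= 0): OK
Dual feasibility (all lambda_i >= 0): OK
Complementary slackness (lambda_i * g_i(x) = 0 for all i): OK

Verdict: yes, KKT holds.

yes


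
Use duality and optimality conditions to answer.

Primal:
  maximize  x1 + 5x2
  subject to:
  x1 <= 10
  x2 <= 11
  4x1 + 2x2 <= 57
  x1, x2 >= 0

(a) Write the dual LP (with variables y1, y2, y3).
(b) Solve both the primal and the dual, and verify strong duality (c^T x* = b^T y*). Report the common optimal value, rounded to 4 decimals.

The standard primal-dual pair for 'max c^T x s.t. A x <= b, x >= 0' is:
  Dual:  min b^T y  s.t.  A^T y >= c,  y >= 0.

So the dual LP is:
  minimize  10y1 + 11y2 + 57y3
  subject to:
    y1 + 4y3 >= 1
    y2 + 2y3 >= 5
    y1, y2, y3 >= 0

Solving the primal: x* = (8.75, 11).
  primal value c^T x* = 63.75.
Solving the dual: y* = (0, 4.5, 0.25).
  dual value b^T y* = 63.75.
Strong duality: c^T x* = b^T y*. Confirmed.

63.75


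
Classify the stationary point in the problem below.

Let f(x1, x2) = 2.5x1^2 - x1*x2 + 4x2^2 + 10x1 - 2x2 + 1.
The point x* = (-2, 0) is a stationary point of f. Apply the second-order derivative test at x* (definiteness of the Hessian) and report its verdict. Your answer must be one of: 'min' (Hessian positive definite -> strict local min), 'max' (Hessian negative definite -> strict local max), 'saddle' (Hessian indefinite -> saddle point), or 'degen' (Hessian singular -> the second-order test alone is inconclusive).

Compute the Hessian H = grad^2 f:
  H = [[5, -1], [-1, 8]]
Verify stationarity: grad f(x*) = H x* + g = (0, 0).
Eigenvalues of H: 4.6972, 8.3028.
Both eigenvalues > 0, so H is positive definite -> x* is a strict local min.

min


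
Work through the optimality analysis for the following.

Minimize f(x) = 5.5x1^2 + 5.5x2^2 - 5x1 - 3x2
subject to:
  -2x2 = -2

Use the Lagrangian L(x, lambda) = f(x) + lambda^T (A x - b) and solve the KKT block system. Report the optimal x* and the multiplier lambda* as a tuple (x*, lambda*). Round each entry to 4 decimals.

Form the Lagrangian:
  L(x, lambda) = (1/2) x^T Q x + c^T x + lambda^T (A x - b)
Stationarity (grad_x L = 0): Q x + c + A^T lambda = 0.
Primal feasibility: A x = b.

This gives the KKT block system:
  [ Q   A^T ] [ x     ]   [-c ]
  [ A    0  ] [ lambda ] = [ b ]

Solving the linear system:
  x*      = (0.4545, 1)
  lambda* = (4)
  f(x*)   = 1.3636

x* = (0.4545, 1), lambda* = (4)


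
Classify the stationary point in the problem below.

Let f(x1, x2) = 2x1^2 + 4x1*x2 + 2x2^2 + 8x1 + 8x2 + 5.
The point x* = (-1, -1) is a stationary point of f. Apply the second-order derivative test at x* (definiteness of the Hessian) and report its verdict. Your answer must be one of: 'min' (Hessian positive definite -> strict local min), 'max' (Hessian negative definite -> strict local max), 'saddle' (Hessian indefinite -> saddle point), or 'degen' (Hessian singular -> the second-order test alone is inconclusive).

Compute the Hessian H = grad^2 f:
  H = [[4, 4], [4, 4]]
Verify stationarity: grad f(x*) = H x* + g = (0, 0).
Eigenvalues of H: 0, 8.
H has a zero eigenvalue (singular; positive semidefinite but not definite), so H is neither positive definite, negative definite, nor indefinite. The second-order test alone is inconclusive -> degen.
(Indeed, f is constant along the null direction of H through x*, so x* is not a strict local extremum.)

degen


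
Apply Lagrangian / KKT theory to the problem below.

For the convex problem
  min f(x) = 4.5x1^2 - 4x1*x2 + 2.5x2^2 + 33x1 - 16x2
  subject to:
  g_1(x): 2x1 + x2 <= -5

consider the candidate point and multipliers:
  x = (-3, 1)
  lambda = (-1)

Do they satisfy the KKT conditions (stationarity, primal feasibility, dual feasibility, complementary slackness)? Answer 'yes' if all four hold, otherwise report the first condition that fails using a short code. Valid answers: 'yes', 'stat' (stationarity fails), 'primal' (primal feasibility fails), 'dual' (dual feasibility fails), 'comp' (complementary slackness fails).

Gradient of f: grad f(x) = Q x + c = (2, 1)
Constraint values g_i(x) = a_i^T x - b_i:
  g_1((-3, 1)) = 0
Stationarity residual: grad f(x) + sum_i lambda_i a_i = (0, 0)
  -> stationarity OK
Primal feasibility (all g_i <= 0): OK
Dual feasibility (all lambda_i >= 0): FAILS
Complementary slackness (lambda_i * g_i(x) = 0 for all i): OK

Verdict: the first failing condition is dual_feasibility -> dual.

dual


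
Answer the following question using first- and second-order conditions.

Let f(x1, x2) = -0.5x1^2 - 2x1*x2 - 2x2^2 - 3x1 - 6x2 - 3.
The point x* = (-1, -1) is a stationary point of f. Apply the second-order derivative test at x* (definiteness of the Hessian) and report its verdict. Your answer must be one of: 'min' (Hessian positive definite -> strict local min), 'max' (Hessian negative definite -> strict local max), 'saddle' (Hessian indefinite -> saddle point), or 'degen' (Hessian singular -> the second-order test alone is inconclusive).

Compute the Hessian H = grad^2 f:
  H = [[-1, -2], [-2, -4]]
Verify stationarity: grad f(x*) = H x* + g = (0, 0).
Eigenvalues of H: -5, 0.
H has a zero eigenvalue (singular; negative semidefinite but not definite), so H is neither positive definite, negative definite, nor indefinite. The second-order test alone is inconclusive -> degen.
(Indeed, f is constant along the null direction of H through x*, so x* is not a strict local extremum.)

degen


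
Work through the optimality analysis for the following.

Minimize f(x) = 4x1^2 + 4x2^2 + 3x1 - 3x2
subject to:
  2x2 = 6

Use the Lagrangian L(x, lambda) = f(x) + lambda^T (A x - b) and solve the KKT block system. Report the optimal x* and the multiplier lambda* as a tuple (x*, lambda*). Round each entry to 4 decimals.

Form the Lagrangian:
  L(x, lambda) = (1/2) x^T Q x + c^T x + lambda^T (A x - b)
Stationarity (grad_x L = 0): Q x + c + A^T lambda = 0.
Primal feasibility: A x = b.

This gives the KKT block system:
  [ Q   A^T ] [ x     ]   [-c ]
  [ A    0  ] [ lambda ] = [ b ]

Solving the linear system:
  x*      = (-0.375, 3)
  lambda* = (-10.5)
  f(x*)   = 26.4375

x* = (-0.375, 3), lambda* = (-10.5)


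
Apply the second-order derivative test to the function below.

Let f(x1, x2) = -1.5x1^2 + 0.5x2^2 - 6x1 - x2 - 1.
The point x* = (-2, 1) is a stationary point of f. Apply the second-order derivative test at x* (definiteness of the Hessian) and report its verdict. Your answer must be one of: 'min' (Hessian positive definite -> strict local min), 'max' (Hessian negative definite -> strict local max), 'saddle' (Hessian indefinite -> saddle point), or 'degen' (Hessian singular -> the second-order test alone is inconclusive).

Compute the Hessian H = grad^2 f:
  H = [[-3, 0], [0, 1]]
Verify stationarity: grad f(x*) = H x* + g = (0, 0).
Eigenvalues of H: -3, 1.
Eigenvalues have mixed signs, so H is indefinite -> x* is a saddle point.

saddle


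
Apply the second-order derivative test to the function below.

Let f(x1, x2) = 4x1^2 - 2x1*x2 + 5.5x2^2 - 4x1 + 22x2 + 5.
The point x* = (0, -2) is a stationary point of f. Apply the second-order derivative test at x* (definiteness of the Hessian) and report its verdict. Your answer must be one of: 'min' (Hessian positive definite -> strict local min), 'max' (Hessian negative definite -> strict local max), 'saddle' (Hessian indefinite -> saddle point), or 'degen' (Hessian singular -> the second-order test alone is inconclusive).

Compute the Hessian H = grad^2 f:
  H = [[8, -2], [-2, 11]]
Verify stationarity: grad f(x*) = H x* + g = (0, 0).
Eigenvalues of H: 7, 12.
Both eigenvalues > 0, so H is positive definite -> x* is a strict local min.

min


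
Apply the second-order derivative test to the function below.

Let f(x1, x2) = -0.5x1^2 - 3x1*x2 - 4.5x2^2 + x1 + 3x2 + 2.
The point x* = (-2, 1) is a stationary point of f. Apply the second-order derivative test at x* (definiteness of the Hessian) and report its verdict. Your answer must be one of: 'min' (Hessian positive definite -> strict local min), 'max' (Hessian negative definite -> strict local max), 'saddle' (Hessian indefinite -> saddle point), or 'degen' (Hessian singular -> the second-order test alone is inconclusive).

Compute the Hessian H = grad^2 f:
  H = [[-1, -3], [-3, -9]]
Verify stationarity: grad f(x*) = H x* + g = (0, 0).
Eigenvalues of H: -10, 0.
H has a zero eigenvalue (singular; negative semidefinite but not definite), so H is neither positive definite, negative definite, nor indefinite. The second-order test alone is inconclusive -> degen.
(Indeed, f is constant along the null direction of H through x*, so x* is not a strict local extremum.)

degen


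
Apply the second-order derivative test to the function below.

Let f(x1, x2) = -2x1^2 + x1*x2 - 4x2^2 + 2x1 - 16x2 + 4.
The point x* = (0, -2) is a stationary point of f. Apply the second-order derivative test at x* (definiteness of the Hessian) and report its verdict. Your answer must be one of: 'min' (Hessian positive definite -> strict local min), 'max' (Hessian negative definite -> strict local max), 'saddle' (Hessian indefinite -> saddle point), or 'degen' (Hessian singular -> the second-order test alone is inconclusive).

Compute the Hessian H = grad^2 f:
  H = [[-4, 1], [1, -8]]
Verify stationarity: grad f(x*) = H x* + g = (0, 0).
Eigenvalues of H: -8.2361, -3.7639.
Both eigenvalues < 0, so H is negative definite -> x* is a strict local max.

max


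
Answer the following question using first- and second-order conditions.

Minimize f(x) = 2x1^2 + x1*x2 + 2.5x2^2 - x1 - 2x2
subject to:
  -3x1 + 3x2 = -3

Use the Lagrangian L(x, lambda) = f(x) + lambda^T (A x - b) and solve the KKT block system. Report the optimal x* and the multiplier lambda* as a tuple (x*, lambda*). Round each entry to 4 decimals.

Form the Lagrangian:
  L(x, lambda) = (1/2) x^T Q x + c^T x + lambda^T (A x - b)
Stationarity (grad_x L = 0): Q x + c + A^T lambda = 0.
Primal feasibility: A x = b.

This gives the KKT block system:
  [ Q   A^T ] [ x     ]   [-c ]
  [ A    0  ] [ lambda ] = [ b ]

Solving the linear system:
  x*      = (0.8182, -0.1818)
  lambda* = (0.697)
  f(x*)   = 0.8182

x* = (0.8182, -0.1818), lambda* = (0.697)


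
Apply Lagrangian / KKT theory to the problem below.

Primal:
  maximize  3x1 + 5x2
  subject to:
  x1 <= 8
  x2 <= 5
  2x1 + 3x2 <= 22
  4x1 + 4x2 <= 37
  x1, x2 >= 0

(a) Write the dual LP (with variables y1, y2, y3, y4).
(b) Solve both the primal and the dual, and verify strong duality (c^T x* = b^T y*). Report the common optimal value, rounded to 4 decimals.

The standard primal-dual pair for 'max c^T x s.t. A x <= b, x >= 0' is:
  Dual:  min b^T y  s.t.  A^T y >= c,  y >= 0.

So the dual LP is:
  minimize  8y1 + 5y2 + 22y3 + 37y4
  subject to:
    y1 + 2y3 + 4y4 >= 3
    y2 + 3y3 + 4y4 >= 5
    y1, y2, y3, y4 >= 0

Solving the primal: x* = (3.5, 5).
  primal value c^T x* = 35.5.
Solving the dual: y* = (0, 0.5, 1.5, 0).
  dual value b^T y* = 35.5.
Strong duality: c^T x* = b^T y*. Confirmed.

35.5
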